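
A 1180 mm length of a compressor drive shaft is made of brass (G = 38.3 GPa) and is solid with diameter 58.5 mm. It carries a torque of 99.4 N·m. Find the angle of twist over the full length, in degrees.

0.153°

J = πd⁴/32 = π(0.0585)⁴/32 = 1.150×10^-6 m⁴.
θ = T·L/(G·J) = 99.40 × 1.18 / (38.3×10⁹ × 1.150×10^-6) = 2.663×10^-3 rad.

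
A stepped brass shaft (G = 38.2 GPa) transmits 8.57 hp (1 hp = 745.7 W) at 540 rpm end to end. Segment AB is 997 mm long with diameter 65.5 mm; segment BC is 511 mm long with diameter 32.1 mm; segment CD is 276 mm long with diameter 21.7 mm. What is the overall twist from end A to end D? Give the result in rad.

ω = 2π·540/60 = 56.55 rad/s, so T = P/ω = 8.57×745.7 / 56.55 = 113.0 N·m.
J_AB = π(0.0655)⁴/32 = 1.81×10^-6 m⁴; J_BC = π(0.0321)⁴/32 = 1.04×10^-7 m⁴; J_CD = π(0.0217)⁴/32 = 2.18×10^-8 m⁴.
θ = (T/G)·Σ L_i/J_i = (113.0/38.2×10⁹)·(0.997/1.81×10^-6 + 0.511/1.04×10^-7 + 0.276/2.18×10^-8) = 0.05364 rad.

0.0536 rad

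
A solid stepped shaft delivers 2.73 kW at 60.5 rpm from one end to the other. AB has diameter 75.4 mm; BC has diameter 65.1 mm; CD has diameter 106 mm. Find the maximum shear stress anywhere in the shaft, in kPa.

7950 kPa

ω = 2π·60.5/60 = 6.336 rad/s, so T = P/ω = 2.73×10³ / 6.336 = 430.9 N·m.
Under the same torque, τ_max = 16T/(πd³) is largest where d is smallest — segment BC (d = 65.1 mm).
τ_max = 16·430.9/(π·(0.0651)³) = 7.954×10^6 Pa.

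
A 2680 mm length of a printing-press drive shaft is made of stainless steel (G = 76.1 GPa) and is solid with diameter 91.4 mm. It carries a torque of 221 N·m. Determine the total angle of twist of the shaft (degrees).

J = πd⁴/32 = π(0.0914)⁴/32 = 6.851×10^-6 m⁴.
θ = T·L/(G·J) = 221.0 × 2.68 / (76.1×10⁹ × 6.851×10^-6) = 1.136×10^-3 rad.

0.0651°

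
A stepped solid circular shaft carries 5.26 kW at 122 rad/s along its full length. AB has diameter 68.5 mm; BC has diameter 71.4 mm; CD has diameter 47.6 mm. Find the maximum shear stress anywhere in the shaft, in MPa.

2.04 MPa

ω = 122 rad/s, so T = P/ω = 5.26×10³ / 122.0 = 43.11 N·m.
Under the same torque, τ_max = 16T/(πd³) is largest where d is smallest — segment CD (d = 47.6 mm).
τ_max = 16·43.11/(π·(0.0476)³) = 2.036×10^6 Pa.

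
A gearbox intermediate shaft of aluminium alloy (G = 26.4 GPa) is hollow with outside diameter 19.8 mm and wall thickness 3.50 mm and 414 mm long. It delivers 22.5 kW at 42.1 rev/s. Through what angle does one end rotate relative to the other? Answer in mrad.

ω = 2π·42.1 = 264.5 rad/s, so T = P/ω = 22.5×10³ / 264.5 = 85.06 N·m.
J = π(d_o⁴ − d_i⁴)/32 = π(0.0198⁴ − 0.0128⁴)/32 = 1.245×10^-8 m⁴.
θ = T·L/(G·J) = 85.06 × 0.414 / (26.4×10⁹ × 1.245×10^-8) = 0.1071 rad.

107 mrad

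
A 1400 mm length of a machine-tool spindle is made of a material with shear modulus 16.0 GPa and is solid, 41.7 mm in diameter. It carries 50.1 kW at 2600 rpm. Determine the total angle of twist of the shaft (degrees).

3.11°

ω = 2π·2600/60 = 272.3 rad/s, so T = P/ω = 50.1×10³ / 272.3 = 184.0 N·m.
J = πd⁴/32 = π(0.0417)⁴/32 = 2.969×10^-7 m⁴.
θ = T·L/(G·J) = 184.0 × 1.40 / (16.0×10⁹ × 2.969×10^-7) = 0.05424 rad.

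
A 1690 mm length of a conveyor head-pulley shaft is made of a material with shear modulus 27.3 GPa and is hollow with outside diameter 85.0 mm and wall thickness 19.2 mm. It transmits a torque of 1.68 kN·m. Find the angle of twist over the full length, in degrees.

J = π(d_o⁴ − d_i⁴)/32 = π(0.0850⁴ − 0.0466⁴)/32 = 4.662×10^-6 m⁴.
θ = T·L/(G·J) = 1680 × 1.69 / (27.3×10⁹ × 4.662×10^-6) = 0.02231 rad.

1.28°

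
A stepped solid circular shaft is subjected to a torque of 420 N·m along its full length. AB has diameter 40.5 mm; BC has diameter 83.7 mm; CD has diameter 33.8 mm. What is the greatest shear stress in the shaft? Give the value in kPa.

Under the same torque, τ_max = 16T/(πd³) is largest where d is smallest — segment CD (d = 33.8 mm).
τ_max = 16·420.0/(π·(0.0338)³) = 5.539×10^7 Pa.

55400 kPa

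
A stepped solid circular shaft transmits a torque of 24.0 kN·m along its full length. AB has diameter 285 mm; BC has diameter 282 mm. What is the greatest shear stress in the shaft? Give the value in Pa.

5.45e6 Pa

Under the same torque, τ_max = 16T/(πd³) is largest where d is smallest — segment BC (d = 282 mm).
τ_max = 16·24000/(π·(0.282)³) = 5.450×10^6 Pa.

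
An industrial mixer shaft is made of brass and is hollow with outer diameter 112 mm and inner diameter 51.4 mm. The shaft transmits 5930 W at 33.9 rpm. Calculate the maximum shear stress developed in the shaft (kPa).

ω = 2π·33.9/60 = 3.550 rad/s, so T = P/ω = 5930 / 3.550 = 1670 N·m.
J = π(d_o⁴ − d_i⁴)/32 = π(0.112⁴ − 0.0514⁴)/32 = 1.476×10^-5 m⁴.
τ_max = T·r/J = 1670 × 0.0560 / 1.476×10^-5 = 6.336×10^6 Pa.

6340 kPa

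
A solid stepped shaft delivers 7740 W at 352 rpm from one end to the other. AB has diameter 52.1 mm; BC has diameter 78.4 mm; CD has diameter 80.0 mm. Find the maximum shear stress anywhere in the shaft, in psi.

1100 psi

ω = 2π·352/60 = 36.86 rad/s, so T = P/ω = 7740 / 36.86 = 210.0 N·m.
Under the same torque, τ_max = 16T/(πd³) is largest where d is smallest — segment AB (d = 52.1 mm).
τ_max = 16·210.0/(π·(0.0521)³) = 7.562×10^6 Pa.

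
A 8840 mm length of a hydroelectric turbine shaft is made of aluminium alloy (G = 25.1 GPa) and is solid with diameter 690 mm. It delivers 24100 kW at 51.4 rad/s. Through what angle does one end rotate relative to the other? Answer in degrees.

ω = 51.4 rad/s, so T = P/ω = 24100×10³ / 51.40 = 468900 N·m.
J = πd⁴/32 = π(0.690)⁴/32 = 0.02225 m⁴.
θ = T·L/(G·J) = 468900 × 8.84 / (25.1×10⁹ × 0.02225) = 7.421×10^-3 rad.

0.425°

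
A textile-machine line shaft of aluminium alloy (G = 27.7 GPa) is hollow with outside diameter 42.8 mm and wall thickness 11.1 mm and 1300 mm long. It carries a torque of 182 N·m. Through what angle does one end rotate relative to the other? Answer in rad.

0.0274 rad

J = π(d_o⁴ − d_i⁴)/32 = π(0.0428⁴ − 0.0206⁴)/32 = 3.118×10^-7 m⁴.
θ = T·L/(G·J) = 182.0 × 1.30 / (27.7×10⁹ × 3.118×10^-7) = 0.02740 rad.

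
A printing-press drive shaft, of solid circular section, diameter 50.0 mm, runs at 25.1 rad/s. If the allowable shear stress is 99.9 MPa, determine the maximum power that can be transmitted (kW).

61.5 kW

J = πd⁴/32 = π(0.0500)⁴/32 = 6.136×10^-7 m⁴.
T_max = τ_allow·J/r = 9.99×10^7 × 6.136×10^-7 / 0.0250 = 2452 N·m.
ω = 25.1 rad/s, so P_max = T_max·ω = 6.154×10^4 W.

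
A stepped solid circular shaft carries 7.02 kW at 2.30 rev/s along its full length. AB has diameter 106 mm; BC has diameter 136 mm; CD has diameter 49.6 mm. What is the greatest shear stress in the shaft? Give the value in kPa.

20300 kPa

ω = 2π·2.30 = 14.45 rad/s, so T = P/ω = 7.02×10³ / 14.45 = 485.8 N·m.
Under the same torque, τ_max = 16T/(πd³) is largest where d is smallest — segment CD (d = 49.6 mm).
τ_max = 16·485.8/(π·(0.0496)³) = 2.027×10^7 Pa.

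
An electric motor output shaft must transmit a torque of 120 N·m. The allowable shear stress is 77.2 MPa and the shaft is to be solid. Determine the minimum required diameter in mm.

19.9 mm

For a solid shaft τ_max = 16T/(πd³), so d = (16T/(π τ_allow))^(1/3) = (16·120.0/(π·7.72×10^7))^(1/3) = 0.01993 m.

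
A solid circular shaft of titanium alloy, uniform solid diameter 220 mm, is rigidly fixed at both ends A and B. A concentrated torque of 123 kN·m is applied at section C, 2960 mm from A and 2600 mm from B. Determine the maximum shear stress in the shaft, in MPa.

31.3 MPa

With uniform GJ and both ends fixed, compatibility θ_AC = θ_CB gives T_A·a = T_B·b, together with T_A + T_B = T₀.
T_A = T₀·b/(a+b) = 123000·2600/5560 = 57520 N·m; T_B = 65480 N·m.
τ in each portion: τ_AC = 2.75×10^7 Pa, τ_CB = 3.13×10^7 Pa; maximum is in CB.
τ_max = T_CB·r/J = 65480·0.110/2.30×10^-4 = 3.132×10^7 Pa.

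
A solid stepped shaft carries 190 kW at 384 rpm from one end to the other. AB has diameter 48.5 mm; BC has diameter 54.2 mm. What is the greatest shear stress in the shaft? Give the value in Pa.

2.11e8 Pa

ω = 2π·384/60 = 40.21 rad/s, so T = P/ω = 190×10³ / 40.21 = 4725 N·m.
Under the same torque, τ_max = 16T/(πd³) is largest where d is smallest — segment AB (d = 48.5 mm).
τ_max = 16·4725/(π·(0.0485)³) = 2.109×10^8 Pa.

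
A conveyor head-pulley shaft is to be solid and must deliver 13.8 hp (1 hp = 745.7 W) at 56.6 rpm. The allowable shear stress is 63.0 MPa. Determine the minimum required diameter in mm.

52.0 mm

ω = 2π·56.6/60 = 5.927 rad/s, so T = P/ω = 13.8×745.7 / 5.927 = 1736 N·m.
For a solid shaft τ_max = 16T/(πd³), so d = (16T/(π τ_allow))^(1/3) = (16·1736/(π·6.30×10^7))^(1/3) = 0.05197 m.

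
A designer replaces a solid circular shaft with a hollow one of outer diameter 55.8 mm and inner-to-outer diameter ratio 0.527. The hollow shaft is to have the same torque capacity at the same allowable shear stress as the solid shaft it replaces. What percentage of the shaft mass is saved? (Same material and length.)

23.8 %

Equal τ_max and T ⇒ the solid shaft needs d_s³ = d_o³(1−k⁴), so d_s = 55.8·(1−0.527⁴)^(1/3) = 54.33 mm.
Area ratio A_h/A_s = d_o²(1−k²)/d_s² = (1−k²)/(1−k⁴)^(2/3) = 0.7620.
Mass saving = 1 − 0.7620 = 23.8 %.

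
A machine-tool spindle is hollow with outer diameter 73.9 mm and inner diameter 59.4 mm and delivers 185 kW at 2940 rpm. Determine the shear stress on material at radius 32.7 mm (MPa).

ω = 2π·2940/60 = 307.9 rad/s, so T = P/ω = 185×10³ / 307.9 = 600.9 N·m.
J = π(d_o⁴ − d_i⁴)/32 = π(0.0739⁴ − 0.0594⁴)/32 = 1.706×10^-6 m⁴.
Shear stress varies linearly with radius: τ = T·r/J = 600.9 × 0.0327 / 1.706×10^-6 = 1.152×10^7 Pa.

11.5 MPa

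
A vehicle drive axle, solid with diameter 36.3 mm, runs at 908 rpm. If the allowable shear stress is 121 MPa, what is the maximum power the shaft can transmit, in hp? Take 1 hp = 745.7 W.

J = πd⁴/32 = π(0.0363)⁴/32 = 1.705×10^-7 m⁴.
T_max = τ_allow·J/r = 1.21×10^8 × 1.705×10^-7 / 0.0181 = 1136 N·m.
ω = 2π·908/60 = 95.09 rad/s, so P_max = T_max·ω = 1.081×10^5 W.

145 hp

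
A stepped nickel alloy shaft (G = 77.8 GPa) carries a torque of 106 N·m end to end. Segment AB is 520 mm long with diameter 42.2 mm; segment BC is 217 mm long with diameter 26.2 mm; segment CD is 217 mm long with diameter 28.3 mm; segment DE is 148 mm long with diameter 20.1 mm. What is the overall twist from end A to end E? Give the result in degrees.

J_AB = π(0.0422)⁴/32 = 3.11×10^-7 m⁴; J_BC = π(0.0262)⁴/32 = 4.63×10^-8 m⁴; J_CD = π(0.0283)⁴/32 = 6.30×10^-8 m⁴; J_DE = π(0.0201)⁴/32 = 1.60×10^-8 m⁴.
θ = (T/G)·Σ L_i/J_i = (106.0/77.8×10⁹)·(0.520/3.11×10^-7 + 0.217/4.63×10^-8 + 0.217/6.30×10^-8 + 0.148/1.60×10^-8) = 0.02595 rad.

1.49°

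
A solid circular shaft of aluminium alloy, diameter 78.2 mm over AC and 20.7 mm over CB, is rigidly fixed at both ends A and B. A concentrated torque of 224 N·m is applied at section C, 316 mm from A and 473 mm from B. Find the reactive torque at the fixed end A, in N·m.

Compatibility: T_A·a/J_AC = T_B·b/J_CB with T_A + T_B = T₀.
J_AC = 3.67×10^-6 m⁴, J_CB = 1.80×10^-8 m⁴, so T_A = T₀·(J_AC/a)/((J_AC/a)+(J_CB/b)) = 223.3 N·m, T_B = 0.7323 N·m.

223 N·m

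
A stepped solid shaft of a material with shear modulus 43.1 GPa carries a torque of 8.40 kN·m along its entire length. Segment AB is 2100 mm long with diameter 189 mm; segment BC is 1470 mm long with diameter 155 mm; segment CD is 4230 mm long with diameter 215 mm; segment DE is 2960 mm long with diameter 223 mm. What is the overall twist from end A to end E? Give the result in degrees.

0.838°

J_AB = π(0.189)⁴/32 = 1.25×10^-4 m⁴; J_BC = π(0.155)⁴/32 = 5.67×10^-5 m⁴; J_CD = π(0.215)⁴/32 = 2.10×10^-4 m⁴; J_DE = π(0.223)⁴/32 = 2.43×10^-4 m⁴.
θ = (T/G)·Σ L_i/J_i = (8400/43.1×10⁹)·(2.10/1.25×10^-4 + 1.47/5.67×10^-5 + 4.23/2.10×10^-4 + 2.96/2.43×10^-4) = 0.01463 rad.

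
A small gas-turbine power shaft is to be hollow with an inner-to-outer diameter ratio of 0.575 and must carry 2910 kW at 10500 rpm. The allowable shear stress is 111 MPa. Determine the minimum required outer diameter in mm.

51.5 mm

ω = 2π·10500/60 = 1100 rad/s, so T = P/ω = 2910×10³ / 1100 = 2647 N·m.
For a hollow shaft with d_i/d_o = 0.575: τ_max = 16T/(π d_o³ (1−k⁴)), so d_o = [16T/(π τ_allow (1−k⁴))]^(1/3) = [16·2647/(π·1.11×10^8·0.8907)]^(1/3) = 0.05147 m.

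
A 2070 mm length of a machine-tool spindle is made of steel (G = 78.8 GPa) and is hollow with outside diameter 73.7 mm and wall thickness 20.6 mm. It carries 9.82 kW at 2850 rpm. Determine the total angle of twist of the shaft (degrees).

0.0178°

ω = 2π·2850/60 = 298.5 rad/s, so T = P/ω = 9.82×10³ / 298.5 = 32.90 N·m.
J = π(d_o⁴ − d_i⁴)/32 = π(0.0737⁴ − 0.0325⁴)/32 = 2.787×10^-6 m⁴.
θ = T·L/(G·J) = 32.90 × 2.07 / (78.8×10⁹ × 2.787×10^-6) = 3.101×10^-4 rad.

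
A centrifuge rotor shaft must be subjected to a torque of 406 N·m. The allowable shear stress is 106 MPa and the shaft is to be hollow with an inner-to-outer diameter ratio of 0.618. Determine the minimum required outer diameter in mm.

For a hollow shaft with d_i/d_o = 0.618: τ_max = 16T/(π d_o³ (1−k⁴)), so d_o = [16T/(π τ_allow (1−k⁴))]^(1/3) = [16·406.0/(π·1.06×10^8·0.8541)]^(1/3) = 0.02837 m.

28.4 mm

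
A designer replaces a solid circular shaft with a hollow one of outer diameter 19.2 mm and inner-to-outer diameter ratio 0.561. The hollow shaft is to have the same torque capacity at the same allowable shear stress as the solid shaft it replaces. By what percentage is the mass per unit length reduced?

26.5 %

Equal τ_max and T ⇒ the solid shaft needs d_s³ = d_o³(1−k⁴), so d_s = 19.2·(1−0.561⁴)^(1/3) = 18.54 mm.
Area ratio A_h/A_s = d_o²(1−k²)/d_s² = (1−k²)/(1−k⁴)^(2/3) = 0.7346.
Mass saving = 1 − 0.7346 = 26.5 %.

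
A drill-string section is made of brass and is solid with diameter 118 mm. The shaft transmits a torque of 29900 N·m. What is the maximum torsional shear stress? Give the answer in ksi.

13.4 ksi

J = πd⁴/32 = π(0.118)⁴/32 = 1.903×10^-5 m⁴.
τ_max = T·r/J = 29900 × 0.0590 / 1.903×10^-5 = 9.268×10^7 Pa.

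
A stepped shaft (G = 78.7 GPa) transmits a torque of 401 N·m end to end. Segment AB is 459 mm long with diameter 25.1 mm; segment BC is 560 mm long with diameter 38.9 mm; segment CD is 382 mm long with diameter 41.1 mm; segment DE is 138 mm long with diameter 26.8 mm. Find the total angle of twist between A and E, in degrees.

5.36°

J_AB = π(0.0251)⁴/32 = 3.90×10^-8 m⁴; J_BC = π(0.0389)⁴/32 = 2.25×10^-7 m⁴; J_CD = π(0.0411)⁴/32 = 2.80×10^-7 m⁴; J_DE = π(0.0268)⁴/32 = 5.06×10^-8 m⁴.
θ = (T/G)·Σ L_i/J_i = (401.0/78.7×10⁹)·(0.459/3.90×10^-8 + 0.560/2.25×10^-7 + 0.382/2.80×10^-7 + 0.138/5.06×10^-8) = 0.09354 rad.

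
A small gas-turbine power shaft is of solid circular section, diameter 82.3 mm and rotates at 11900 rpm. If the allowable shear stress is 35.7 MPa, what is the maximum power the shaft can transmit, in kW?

J = πd⁴/32 = π(0.0823)⁴/32 = 4.504×10^-6 m⁴.
T_max = τ_allow·J/r = 3.57×10^7 × 4.504×10^-6 / 0.0411 = 3907 N·m.
ω = 2π·11900/60 = 1246 rad/s, so P_max = T_max·ω = 4.869×10^6 W.

4870 kW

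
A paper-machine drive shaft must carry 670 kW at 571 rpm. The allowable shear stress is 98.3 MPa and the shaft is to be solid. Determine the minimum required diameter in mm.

ω = 2π·571/60 = 59.79 rad/s, so T = P/ω = 670×10³ / 59.79 = 11200 N·m.
For a solid shaft τ_max = 16T/(πd³), so d = (16T/(π τ_allow))^(1/3) = (16·11200/(π·9.83×10^7))^(1/3) = 0.08342 m.

83.4 mm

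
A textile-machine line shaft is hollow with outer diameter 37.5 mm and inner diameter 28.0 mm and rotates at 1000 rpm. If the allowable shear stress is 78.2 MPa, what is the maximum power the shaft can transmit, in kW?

J = π(d_o⁴ − d_i⁴)/32 = π(0.0375⁴ − 0.0280⁴)/32 = 1.338×10^-7 m⁴.
T_max = τ_allow·J/r = 7.82×10^7 × 1.338×10^-7 / 0.0187 = 558.0 N·m.
ω = 2π·1000/60 = 104.7 rad/s, so P_max = T_max·ω = 5.844×10^4 W.

58.4 kW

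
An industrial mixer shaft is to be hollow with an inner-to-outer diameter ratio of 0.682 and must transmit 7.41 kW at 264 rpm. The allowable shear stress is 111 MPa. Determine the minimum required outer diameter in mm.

25.0 mm

ω = 2π·264/60 = 27.65 rad/s, so T = P/ω = 7.41×10³ / 27.65 = 268.0 N·m.
For a hollow shaft with d_i/d_o = 0.682: τ_max = 16T/(π d_o³ (1−k⁴)), so d_o = [16T/(π τ_allow (1−k⁴))]^(1/3) = [16·268.0/(π·1.11×10^8·0.7837)]^(1/3) = 0.02504 m.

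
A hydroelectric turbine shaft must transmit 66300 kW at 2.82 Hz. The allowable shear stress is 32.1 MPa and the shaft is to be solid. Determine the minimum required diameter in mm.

840 mm

ω = 2π·2.82 = 17.72 rad/s, so T = P/ω = 66300×10³ / 17.72 = 3.742e6 N·m.
For a solid shaft τ_max = 16T/(πd³), so d = (16T/(π τ_allow))^(1/3) = (16·3.742e6/(π·3.21×10^7))^(1/3) = 0.8405 m.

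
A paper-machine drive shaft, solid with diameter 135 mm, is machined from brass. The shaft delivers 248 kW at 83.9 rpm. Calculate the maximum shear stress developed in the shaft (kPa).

ω = 2π·83.9/60 = 8.786 rad/s, so T = P/ω = 248×10³ / 8.786 = 28230 N·m.
J = πd⁴/32 = π(0.135)⁴/32 = 3.261×10^-5 m⁴.
τ_max = T·r/J = 28230 × 0.0675 / 3.261×10^-5 = 5.843×10^7 Pa.

58400 kPa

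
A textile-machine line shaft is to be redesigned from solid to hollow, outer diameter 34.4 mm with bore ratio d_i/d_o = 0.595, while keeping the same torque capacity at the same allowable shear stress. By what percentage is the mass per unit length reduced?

29.4 %

Equal τ_max and T ⇒ the solid shaft needs d_s³ = d_o³(1−k⁴), so d_s = 34.4·(1−0.595⁴)^(1/3) = 32.90 mm.
Area ratio A_h/A_s = d_o²(1−k²)/d_s² = (1−k²)/(1−k⁴)^(2/3) = 0.7063.
Mass saving = 1 − 0.7063 = 29.4 %.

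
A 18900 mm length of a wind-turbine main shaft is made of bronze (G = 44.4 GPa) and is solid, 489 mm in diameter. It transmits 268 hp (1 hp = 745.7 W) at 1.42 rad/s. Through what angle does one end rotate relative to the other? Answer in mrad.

ω = 1.42 rad/s, so T = P/ω = 268×745.7 / 1.420 = 140700 N·m.
J = πd⁴/32 = π(0.489)⁴/32 = 5.614×10^-3 m⁴.
θ = T·L/(G·J) = 140700 × 18.9 / (44.4×10⁹ × 5.614×10^-3) = 0.01067 rad.

10.7 mrad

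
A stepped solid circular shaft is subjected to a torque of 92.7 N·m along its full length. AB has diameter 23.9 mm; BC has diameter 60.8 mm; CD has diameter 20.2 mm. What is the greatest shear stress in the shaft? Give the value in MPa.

Under the same torque, τ_max = 16T/(πd³) is largest where d is smallest — segment CD (d = 20.2 mm).
τ_max = 16·92.70/(π·(0.0202)³) = 5.728×10^7 Pa.

57.3 MPa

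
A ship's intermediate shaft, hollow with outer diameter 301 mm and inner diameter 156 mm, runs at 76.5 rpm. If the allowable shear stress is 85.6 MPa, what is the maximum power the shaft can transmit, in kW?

3410 kW

J = π(d_o⁴ − d_i⁴)/32 = π(0.301⁴ − 0.156⁴)/32 = 7.477×10^-4 m⁴.
T_max = τ_allow·J/r = 8.56×10^7 × 7.477×10^-4 / 0.150 = 425300 N·m.
ω = 2π·76.5/60 = 8.011 rad/s, so P_max = T_max·ω = 3.407×10^6 W.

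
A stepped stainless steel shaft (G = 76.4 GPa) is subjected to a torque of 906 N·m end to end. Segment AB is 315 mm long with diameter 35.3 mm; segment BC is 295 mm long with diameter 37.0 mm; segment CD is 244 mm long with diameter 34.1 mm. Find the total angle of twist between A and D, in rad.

J_AB = π(0.0353)⁴/32 = 1.52×10^-7 m⁴; J_BC = π(0.0370)⁴/32 = 1.84×10^-7 m⁴; J_CD = π(0.0341)⁴/32 = 1.33×10^-7 m⁴.
θ = (T/G)·Σ L_i/J_i = (906.0/76.4×10⁹)·(0.315/1.52×10^-7 + 0.295/1.84×10^-7 + 0.244/1.33×10^-7) = 0.06532 rad.

0.0653 rad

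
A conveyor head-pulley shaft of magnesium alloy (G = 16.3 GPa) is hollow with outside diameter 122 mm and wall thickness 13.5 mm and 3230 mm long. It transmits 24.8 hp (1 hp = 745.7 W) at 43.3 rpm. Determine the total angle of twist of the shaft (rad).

ω = 2π·43.3/60 = 4.534 rad/s, so T = P/ω = 24.8×745.7 / 4.534 = 4078 N·m.
J = π(d_o⁴ − d_i⁴)/32 = π(0.122⁴ − 0.0950⁴)/32 = 1.375×10^-5 m⁴.
θ = T·L/(G·J) = 4078 × 3.23 / (16.3×10⁹ × 1.375×10^-5) = 0.05877 rad.

0.0588 rad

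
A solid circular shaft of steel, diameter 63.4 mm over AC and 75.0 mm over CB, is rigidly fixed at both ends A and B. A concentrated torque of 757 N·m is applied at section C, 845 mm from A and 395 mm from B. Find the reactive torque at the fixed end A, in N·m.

Compatibility: T_A·a/J_AC = T_B·b/J_CB with T_A + T_B = T₀.
J_AC = 1.59×10^-6 m⁴, J_CB = 3.11×10^-6 m⁴, so T_A = T₀·(J_AC/a)/((J_AC/a)+(J_CB/b)) = 145.9 N·m, T_B = 611.1 N·m.

146 N·m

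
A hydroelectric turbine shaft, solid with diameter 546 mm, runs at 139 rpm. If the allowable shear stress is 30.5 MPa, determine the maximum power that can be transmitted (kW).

J = πd⁴/32 = π(0.546)⁴/32 = 8.725×10^-3 m⁴.
T_max = τ_allow·J/r = 3.05×10^7 × 8.725×10^-3 / 0.273 = 974800 N·m.
ω = 2π·139/60 = 14.56 rad/s, so P_max = T_max·ω = 1.419×10^7 W.

14200 kW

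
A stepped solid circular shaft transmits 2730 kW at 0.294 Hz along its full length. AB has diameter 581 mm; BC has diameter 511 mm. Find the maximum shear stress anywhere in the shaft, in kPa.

56400 kPa

ω = 2π·0.294 = 1.847 rad/s, so T = P/ω = 2730×10³ / 1.847 = 1.478e6 N·m.
Under the same torque, τ_max = 16T/(πd³) is largest where d is smallest — segment BC (d = 511 mm).
τ_max = 16·1.478e6/(π·(0.511)³) = 5.641×10^7 Pa.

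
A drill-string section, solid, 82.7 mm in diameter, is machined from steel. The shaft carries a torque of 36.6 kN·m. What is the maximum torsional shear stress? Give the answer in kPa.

330000 kPa

J = πd⁴/32 = π(0.0827)⁴/32 = 4.592×10^-6 m⁴.
τ_max = T·r/J = 36600 × 0.0414 / 4.592×10^-6 = 3.296×10^8 Pa.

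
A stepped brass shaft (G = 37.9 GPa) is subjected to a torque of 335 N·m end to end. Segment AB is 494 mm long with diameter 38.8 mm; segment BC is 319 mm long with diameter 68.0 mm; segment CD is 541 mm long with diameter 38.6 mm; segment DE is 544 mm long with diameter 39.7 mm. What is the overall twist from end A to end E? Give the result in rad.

J_AB = π(0.0388)⁴/32 = 2.22×10^-7 m⁴; J_BC = π(0.0680)⁴/32 = 2.10×10^-6 m⁴; J_CD = π(0.0386)⁴/32 = 2.18×10^-7 m⁴; J_DE = π(0.0397)⁴/32 = 2.44×10^-7 m⁴.
θ = (T/G)·Σ L_i/J_i = (335.0/37.9×10⁹)·(0.494/2.22×10^-7 + 0.319/2.10×10^-6 + 0.541/2.18×10^-7 + 0.544/2.44×10^-7) = 0.06263 rad.

0.0626 rad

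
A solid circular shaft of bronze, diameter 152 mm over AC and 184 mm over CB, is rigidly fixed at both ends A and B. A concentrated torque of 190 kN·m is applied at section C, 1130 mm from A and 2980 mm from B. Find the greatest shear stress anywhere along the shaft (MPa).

152 MPa

Compatibility: T_A·a/J_AC = T_B·b/J_CB with T_A + T_B = T₀.
J_AC = 5.24×10^-5 m⁴, J_CB = 1.13×10^-4 m⁴, so T_A = T₀·(J_AC/a)/((J_AC/a)+(J_CB/b)) = 104700 N·m, T_B = 85270 N·m.
τ in each portion: τ_AC = 1.52×10^8 Pa, τ_CB = 6.97×10^7 Pa; maximum is in AC.
τ_max = T_AC·r/J = 104700·0.0760/5.24×10^-5 = 1.519×10^8 Pa.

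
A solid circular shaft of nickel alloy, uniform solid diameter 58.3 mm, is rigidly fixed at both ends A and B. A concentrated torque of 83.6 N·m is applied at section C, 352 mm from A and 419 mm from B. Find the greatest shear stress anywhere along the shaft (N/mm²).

1.17 N/mm²

With uniform GJ and both ends fixed, compatibility θ_AC = θ_CB gives T_A·a = T_B·b, together with T_A + T_B = T₀.
T_A = T₀·b/(a+b) = 83.60·419/771.0 = 45.43 N·m; T_B = 38.17 N·m.
τ in each portion: τ_AC = 1.17×10^6 Pa, τ_CB = 9.81×10^5 Pa; maximum is in AC.
τ_max = T_AC·r/J = 45.43·0.0291/1.13×10^-6 = 1.168×10^6 Pa.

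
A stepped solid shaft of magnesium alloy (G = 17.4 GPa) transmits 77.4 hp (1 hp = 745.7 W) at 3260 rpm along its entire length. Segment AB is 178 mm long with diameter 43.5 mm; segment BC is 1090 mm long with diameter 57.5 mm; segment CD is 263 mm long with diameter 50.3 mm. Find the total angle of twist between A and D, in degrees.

1.08°

ω = 2π·3260/60 = 341.4 rad/s, so T = P/ω = 77.4×745.7 / 341.4 = 169.1 N·m.
J_AB = π(0.0435)⁴/32 = 3.52×10^-7 m⁴; J_BC = π(0.0575)⁴/32 = 1.07×10^-6 m⁴; J_CD = π(0.0503)⁴/32 = 6.28×10^-7 m⁴.
θ = (T/G)·Σ L_i/J_i = (169.1/17.4×10⁹)·(0.178/3.52×10^-7 + 1.09/1.07×10^-6 + 0.263/6.28×10^-7) = 0.01886 rad.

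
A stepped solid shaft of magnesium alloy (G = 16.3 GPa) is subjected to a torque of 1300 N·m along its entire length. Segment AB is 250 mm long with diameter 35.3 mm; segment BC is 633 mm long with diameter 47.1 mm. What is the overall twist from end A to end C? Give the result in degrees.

13.5°

J_AB = π(0.0353)⁴/32 = 1.52×10^-7 m⁴; J_BC = π(0.0471)⁴/32 = 4.83×10^-7 m⁴.
θ = (T/G)·Σ L_i/J_i = (1300/16.3×10⁹)·(0.250/1.52×10^-7 + 0.633/4.83×10^-7) = 0.2353 rad.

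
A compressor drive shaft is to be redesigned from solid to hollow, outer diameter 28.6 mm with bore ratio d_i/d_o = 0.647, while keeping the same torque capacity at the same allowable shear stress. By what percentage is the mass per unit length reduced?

33.9 %

Equal τ_max and T ⇒ the solid shaft needs d_s³ = d_o³(1−k⁴), so d_s = 28.6·(1−0.647⁴)^(1/3) = 26.82 mm.
Area ratio A_h/A_s = d_o²(1−k²)/d_s² = (1−k²)/(1−k⁴)^(2/3) = 0.6611.
Mass saving = 1 − 0.6611 = 33.9 %.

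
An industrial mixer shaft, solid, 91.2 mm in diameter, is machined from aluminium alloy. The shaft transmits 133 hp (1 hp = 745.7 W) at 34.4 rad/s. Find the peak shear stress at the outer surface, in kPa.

ω = 34.4 rad/s, so T = P/ω = 133×745.7 / 34.40 = 2883 N·m.
J = πd⁴/32 = π(0.0912)⁴/32 = 6.792×10^-6 m⁴.
τ_max = T·r/J = 2883 × 0.0456 / 6.792×10^-6 = 1.936×10^7 Pa.

19400 kPa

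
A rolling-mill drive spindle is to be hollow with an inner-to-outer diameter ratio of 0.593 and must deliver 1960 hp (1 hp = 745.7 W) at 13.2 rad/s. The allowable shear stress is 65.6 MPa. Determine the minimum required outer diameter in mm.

214 mm

ω = 13.2 rad/s, so T = P/ω = 1960×745.7 / 13.20 = 110700 N·m.
For a hollow shaft with d_i/d_o = 0.593: τ_max = 16T/(π d_o³ (1−k⁴)), so d_o = [16T/(π τ_allow (1−k⁴))]^(1/3) = [16·110700/(π·6.56×10^7·0.8763)]^(1/3) = 0.2141 m.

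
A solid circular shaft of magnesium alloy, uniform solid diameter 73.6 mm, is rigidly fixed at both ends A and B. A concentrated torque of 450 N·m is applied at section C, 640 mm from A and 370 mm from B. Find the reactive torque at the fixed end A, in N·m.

165 N·m

With uniform GJ and both ends fixed, compatibility θ_AC = θ_CB gives T_A·a = T_B·b, together with T_A + T_B = T₀.
T_A = T₀·b/(a+b) = 450.0·370/1010 = 164.9 N·m; T_B = 285.1 N·m.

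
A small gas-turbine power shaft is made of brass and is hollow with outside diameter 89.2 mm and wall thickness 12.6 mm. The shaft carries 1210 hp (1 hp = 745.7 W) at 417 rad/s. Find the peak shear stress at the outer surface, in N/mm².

21.1 N/mm²

ω = 417 rad/s, so T = P/ω = 1210×745.7 / 417.0 = 2164 N·m.
J = π(d_o⁴ − d_i⁴)/32 = π(0.0892⁴ − 0.0640⁴)/32 = 4.568×10^-6 m⁴.
τ_max = T·r/J = 2164 × 0.0446 / 4.568×10^-6 = 2.113×10^7 Pa.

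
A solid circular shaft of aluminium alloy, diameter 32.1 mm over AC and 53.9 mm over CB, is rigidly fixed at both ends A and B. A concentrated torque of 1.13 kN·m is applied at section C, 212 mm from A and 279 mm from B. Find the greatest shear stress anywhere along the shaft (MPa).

31.5 MPa

Compatibility: T_A·a/J_AC = T_B·b/J_CB with T_A + T_B = T₀.
J_AC = 1.04×10^-7 m⁴, J_CB = 8.29×10^-7 m⁴, so T_A = T₀·(J_AC/a)/((J_AC/a)+(J_CB/b)) = 160.5 N·m, T_B = 969.5 N·m.
τ in each portion: τ_AC = 2.47×10^7 Pa, τ_CB = 3.15×10^7 Pa; maximum is in CB.
τ_max = T_CB·r/J = 969.5·0.0269/8.29×10^-7 = 3.153×10^7 Pa.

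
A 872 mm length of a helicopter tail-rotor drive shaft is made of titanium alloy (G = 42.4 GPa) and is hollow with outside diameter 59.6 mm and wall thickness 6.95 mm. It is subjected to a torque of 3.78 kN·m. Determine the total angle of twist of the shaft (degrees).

5.50°

J = π(d_o⁴ − d_i⁴)/32 = π(0.0596⁴ − 0.0457⁴)/32 = 8.105×10^-7 m⁴.
θ = T·L/(G·J) = 3780 × 0.872 / (42.4×10⁹ × 8.105×10^-7) = 0.09591 rad.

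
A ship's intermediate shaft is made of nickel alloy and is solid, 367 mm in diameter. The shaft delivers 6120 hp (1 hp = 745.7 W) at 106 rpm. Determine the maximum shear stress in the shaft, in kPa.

ω = 2π·106/60 = 11.10 rad/s, so T = P/ω = 6120×745.7 / 11.10 = 411100 N·m.
J = πd⁴/32 = π(0.367)⁴/32 = 1.781×10^-3 m⁴.
τ_max = T·r/J = 411100 × 0.183 / 1.781×10^-3 = 4.236×10^7 Pa.

42400 kPa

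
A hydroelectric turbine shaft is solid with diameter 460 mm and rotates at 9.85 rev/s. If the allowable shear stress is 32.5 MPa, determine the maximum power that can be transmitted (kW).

J = πd⁴/32 = π(0.460)⁴/32 = 4.396×10^-3 m⁴.
T_max = τ_allow·J/r = 3.25×10^7 × 4.396×10^-3 / 0.230 = 621100 N·m.
ω = 2π·9.85 = 61.89 rad/s, so P_max = T_max·ω = 3.844×10^7 W.

38400 kW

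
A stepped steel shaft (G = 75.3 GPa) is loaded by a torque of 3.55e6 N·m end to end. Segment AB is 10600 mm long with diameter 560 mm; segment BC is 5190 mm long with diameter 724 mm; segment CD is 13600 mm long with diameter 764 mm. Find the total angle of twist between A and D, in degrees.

4.58°

J_AB = π(0.560)⁴/32 = 9.65×10^-3 m⁴; J_BC = π(0.724)⁴/32 = 0.0270 m⁴; J_CD = π(0.764)⁴/32 = 0.0334 m⁴.
θ = (T/G)·Σ L_i/J_i = (3.550e6/75.3×10⁹)·(10.6/9.65×10^-3 + 5.19/0.0270 + 13.6/0.0334) = 0.08000 rad.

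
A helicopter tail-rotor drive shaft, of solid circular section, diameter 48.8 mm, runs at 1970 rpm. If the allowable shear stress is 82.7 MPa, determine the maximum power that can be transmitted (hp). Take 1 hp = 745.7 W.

522 hp

J = πd⁴/32 = π(0.0488)⁴/32 = 5.568×10^-7 m⁴.
T_max = τ_allow·J/r = 8.27×10^7 × 5.568×10^-7 / 0.0244 = 1887 N·m.
ω = 2π·1970/60 = 206.3 rad/s, so P_max = T_max·ω = 3.893×10^5 W.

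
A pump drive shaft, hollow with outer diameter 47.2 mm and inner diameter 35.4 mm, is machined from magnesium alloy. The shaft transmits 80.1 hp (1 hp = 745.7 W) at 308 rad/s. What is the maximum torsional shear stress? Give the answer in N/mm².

ω = 308 rad/s, so T = P/ω = 80.1×745.7 / 308.0 = 193.9 N·m.
J = π(d_o⁴ − d_i⁴)/32 = π(0.0472⁴ − 0.0354⁴)/32 = 3.331×10^-7 m⁴.
τ_max = T·r/J = 193.9 × 0.0236 / 3.331×10^-7 = 1.374×10^7 Pa.

13.7 N/mm²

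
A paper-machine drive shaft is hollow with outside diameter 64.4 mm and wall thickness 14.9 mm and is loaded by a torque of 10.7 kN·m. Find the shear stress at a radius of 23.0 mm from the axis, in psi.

J = π(d_o⁴ − d_i⁴)/32 = π(0.0644⁴ − 0.0346⁴)/32 = 1.548×10^-6 m⁴.
Shear stress varies linearly with radius: τ = T·r/J = 10700 × 0.0230 / 1.548×10^-6 = 1.590×10^8 Pa.

23100 psi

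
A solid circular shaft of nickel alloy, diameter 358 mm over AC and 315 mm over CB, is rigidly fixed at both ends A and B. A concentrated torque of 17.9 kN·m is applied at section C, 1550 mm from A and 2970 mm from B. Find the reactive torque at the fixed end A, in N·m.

Compatibility: T_A·a/J_AC = T_B·b/J_CB with T_A + T_B = T₀.
J_AC = 1.61×10^-3 m⁴, J_CB = 9.67×10^-4 m⁴, so T_A = T₀·(J_AC/a)/((J_AC/a)+(J_CB/b)) = 13630 N·m, T_B = 4265 N·m.

13600 N·m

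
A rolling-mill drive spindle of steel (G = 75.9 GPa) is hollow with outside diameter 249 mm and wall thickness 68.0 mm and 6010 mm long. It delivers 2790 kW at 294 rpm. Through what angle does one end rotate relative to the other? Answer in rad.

0.0199 rad

ω = 2π·294/60 = 30.79 rad/s, so T = P/ω = 2790×10³ / 30.79 = 90620 N·m.
J = π(d_o⁴ − d_i⁴)/32 = π(0.249⁴ − 0.113⁴)/32 = 3.614×10^-4 m⁴.
θ = T·L/(G·J) = 90620 × 6.01 / (75.9×10⁹ × 3.614×10^-4) = 0.01986 rad.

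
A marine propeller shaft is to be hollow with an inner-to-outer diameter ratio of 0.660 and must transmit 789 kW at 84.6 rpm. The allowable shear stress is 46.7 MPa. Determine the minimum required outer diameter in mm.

229 mm

ω = 2π·84.6/60 = 8.859 rad/s, so T = P/ω = 789×10³ / 8.859 = 89060 N·m.
For a hollow shaft with d_i/d_o = 0.660: τ_max = 16T/(π d_o³ (1−k⁴)), so d_o = [16T/(π τ_allow (1−k⁴))]^(1/3) = [16·89060/(π·4.67×10^7·0.8103)]^(1/3) = 0.2289 m.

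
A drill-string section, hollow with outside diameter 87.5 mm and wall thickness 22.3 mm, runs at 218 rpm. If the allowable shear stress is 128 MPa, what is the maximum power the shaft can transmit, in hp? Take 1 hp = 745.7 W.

486 hp

J = π(d_o⁴ − d_i⁴)/32 = π(0.0875⁴ − 0.0429⁴)/32 = 5.422×10^-6 m⁴.
T_max = τ_allow·J/r = 1.28×10^8 × 5.422×10^-6 / 0.0437 = 15860 N·m.
ω = 2π·218/60 = 22.83 rad/s, so P_max = T_max·ω = 3.622×10^5 W.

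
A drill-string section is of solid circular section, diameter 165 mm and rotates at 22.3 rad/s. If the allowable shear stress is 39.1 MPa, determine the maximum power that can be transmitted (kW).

769 kW

J = πd⁴/32 = π(0.165)⁴/32 = 7.277×10^-5 m⁴.
T_max = τ_allow·J/r = 3.91×10^7 × 7.277×10^-5 / 0.0825 = 34490 N·m.
ω = 22.3 rad/s, so P_max = T_max·ω = 7.691×10^5 W.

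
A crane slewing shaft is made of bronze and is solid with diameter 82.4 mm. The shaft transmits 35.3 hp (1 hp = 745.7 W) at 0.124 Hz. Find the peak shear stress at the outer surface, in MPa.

308 MPa

ω = 2π·0.124 = 0.7791 rad/s, so T = P/ω = 35.3×745.7 / 0.7791 = 33790 N·m.
J = πd⁴/32 = π(0.0824)⁴/32 = 4.526×10^-6 m⁴.
τ_max = T·r/J = 33790 × 0.0412 / 4.526×10^-6 = 3.076×10^8 Pa.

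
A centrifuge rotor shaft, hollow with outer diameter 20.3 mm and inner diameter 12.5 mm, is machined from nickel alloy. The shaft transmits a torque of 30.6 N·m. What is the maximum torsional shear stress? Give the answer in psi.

J = π(d_o⁴ − d_i⁴)/32 = π(0.0203⁴ − 0.0125⁴)/32 = 1.428×10^-8 m⁴.
τ_max = T·r/J = 30.60 × 0.0102 / 1.428×10^-8 = 2.176×10^7 Pa.

3160 psi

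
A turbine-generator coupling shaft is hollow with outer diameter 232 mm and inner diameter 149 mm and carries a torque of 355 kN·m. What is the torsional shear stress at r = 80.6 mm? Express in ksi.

17.6 ksi

J = π(d_o⁴ − d_i⁴)/32 = π(0.232⁴ − 0.149⁴)/32 = 2.360×10^-4 m⁴.
Shear stress varies linearly with radius: τ = T·r/J = 355000 × 0.0806 / 2.360×10^-4 = 1.212×10^8 Pa.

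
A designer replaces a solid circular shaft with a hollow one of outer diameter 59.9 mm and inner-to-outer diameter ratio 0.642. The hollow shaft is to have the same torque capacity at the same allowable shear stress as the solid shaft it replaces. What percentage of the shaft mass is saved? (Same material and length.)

33.4 %

Equal τ_max and T ⇒ the solid shaft needs d_s³ = d_o³(1−k⁴), so d_s = 59.9·(1−0.642⁴)^(1/3) = 56.30 mm.
Area ratio A_h/A_s = d_o²(1−k²)/d_s² = (1−k²)/(1−k⁴)^(2/3) = 0.6655.
Mass saving = 1 − 0.6655 = 33.4 %.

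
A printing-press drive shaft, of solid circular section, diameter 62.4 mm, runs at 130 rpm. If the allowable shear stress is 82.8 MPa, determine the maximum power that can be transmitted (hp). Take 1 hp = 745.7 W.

J = πd⁴/32 = π(0.0624)⁴/32 = 1.488×10^-6 m⁴.
T_max = τ_allow·J/r = 8.28×10^7 × 1.488×10^-6 / 0.0312 = 3950 N·m.
ω = 2π·130/60 = 13.61 rad/s, so P_max = T_max·ω = 5.378×10^4 W.

72.1 hp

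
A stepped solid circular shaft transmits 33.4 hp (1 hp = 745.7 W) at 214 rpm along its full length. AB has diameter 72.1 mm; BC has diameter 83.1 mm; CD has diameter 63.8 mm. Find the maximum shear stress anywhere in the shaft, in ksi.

3.16 ksi

ω = 2π·214/60 = 22.41 rad/s, so T = P/ω = 33.4×745.7 / 22.41 = 1111 N·m.
Under the same torque, τ_max = 16T/(πd³) is largest where d is smallest — segment CD (d = 63.8 mm).
τ_max = 16·1111/(π·(0.0638)³) = 2.180×10^7 Pa.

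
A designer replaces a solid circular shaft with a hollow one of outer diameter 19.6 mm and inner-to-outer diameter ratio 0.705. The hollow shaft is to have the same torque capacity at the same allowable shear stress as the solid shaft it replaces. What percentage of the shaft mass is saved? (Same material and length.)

Equal τ_max and T ⇒ the solid shaft needs d_s³ = d_o³(1−k⁴), so d_s = 19.6·(1−0.705⁴)^(1/3) = 17.83 mm.
Area ratio A_h/A_s = d_o²(1−k²)/d_s² = (1−k²)/(1−k⁴)^(2/3) = 0.6077.
Mass saving = 1 − 0.6077 = 39.2 %.

39.2 %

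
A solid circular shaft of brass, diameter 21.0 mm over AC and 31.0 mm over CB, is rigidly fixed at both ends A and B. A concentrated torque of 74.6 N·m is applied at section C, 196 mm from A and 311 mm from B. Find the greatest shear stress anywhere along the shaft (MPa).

10.3 MPa

Compatibility: T_A·a/J_AC = T_B·b/J_CB with T_A + T_B = T₀.
J_AC = 1.91×10^-8 m⁴, J_CB = 9.07×10^-8 m⁴, so T_A = T₀·(J_AC/a)/((J_AC/a)+(J_CB/b)) = 18.68 N·m, T_B = 55.92 N·m.
τ in each portion: τ_AC = 1.03×10^7 Pa, τ_CB = 9.56×10^6 Pa; maximum is in AC.
τ_max = T_AC·r/J = 18.68·0.0105/1.91×10^-8 = 1.028×10^7 Pa.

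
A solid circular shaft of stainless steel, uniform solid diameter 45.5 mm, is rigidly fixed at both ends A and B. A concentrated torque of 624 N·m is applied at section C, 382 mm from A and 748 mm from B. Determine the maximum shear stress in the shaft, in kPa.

With uniform GJ and both ends fixed, compatibility θ_AC = θ_CB gives T_A·a = T_B·b, together with T_A + T_B = T₀.
T_A = T₀·b/(a+b) = 624.0·748/1130 = 413.1 N·m; T_B = 210.9 N·m.
τ in each portion: τ_AC = 2.23×10^7 Pa, τ_CB = 1.14×10^7 Pa; maximum is in AC.
τ_max = T_AC·r/J = 413.1·0.0227/4.21×10^-7 = 2.233×10^7 Pa.

22300 kPa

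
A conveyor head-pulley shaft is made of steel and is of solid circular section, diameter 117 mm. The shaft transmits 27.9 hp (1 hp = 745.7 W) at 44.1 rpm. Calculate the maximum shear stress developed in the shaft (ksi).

2.08 ksi

ω = 2π·44.1/60 = 4.618 rad/s, so T = P/ω = 27.9×745.7 / 4.618 = 4505 N·m.
J = πd⁴/32 = π(0.117)⁴/32 = 1.840×10^-5 m⁴.
τ_max = T·r/J = 4505 × 0.0585 / 1.840×10^-5 = 1.433×10^7 Pa.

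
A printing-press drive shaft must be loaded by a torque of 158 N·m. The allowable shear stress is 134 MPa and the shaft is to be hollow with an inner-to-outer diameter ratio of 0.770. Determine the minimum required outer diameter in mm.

For a hollow shaft with d_i/d_o = 0.770: τ_max = 16T/(π d_o³ (1−k⁴)), so d_o = [16T/(π τ_allow (1−k⁴))]^(1/3) = [16·158.0/(π·1.34×10^8·0.6485)]^(1/3) = 0.02100 m.

21.0 mm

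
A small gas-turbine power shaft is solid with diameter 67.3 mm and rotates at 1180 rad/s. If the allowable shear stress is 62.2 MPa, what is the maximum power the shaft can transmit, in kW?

J = πd⁴/32 = π(0.0673)⁴/32 = 2.014×10^-6 m⁴.
T_max = τ_allow·J/r = 6.22×10^7 × 2.014×10^-6 / 0.0336 = 3723 N·m.
ω = 1180 rad/s, so P_max = T_max·ω = 4.393×10^6 W.

4390 kW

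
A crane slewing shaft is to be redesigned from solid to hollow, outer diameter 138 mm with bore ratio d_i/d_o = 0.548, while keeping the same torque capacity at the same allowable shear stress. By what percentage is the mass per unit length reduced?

Equal τ_max and T ⇒ the solid shaft needs d_s³ = d_o³(1−k⁴), so d_s = 138·(1−0.548⁴)^(1/3) = 133.7 mm.
Area ratio A_h/A_s = d_o²(1−k²)/d_s² = (1−k²)/(1−k⁴)^(2/3) = 0.7452.
Mass saving = 1 − 0.7452 = 25.5 %.

25.5 %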